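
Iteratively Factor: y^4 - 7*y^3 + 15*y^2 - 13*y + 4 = (y - 4)*(y^3 - 3*y^2 + 3*y - 1) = (y - 4)*(y - 1)*(y^2 - 2*y + 1) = (y - 4)*(y - 1)^2*(y - 1)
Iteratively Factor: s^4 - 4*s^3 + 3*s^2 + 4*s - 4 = (s + 1)*(s^3 - 5*s^2 + 8*s - 4) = (s - 2)*(s + 1)*(s^2 - 3*s + 2) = (s - 2)^2*(s + 1)*(s - 1)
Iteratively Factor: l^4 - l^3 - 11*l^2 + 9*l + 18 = (l + 3)*(l^3 - 4*l^2 + l + 6) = (l - 3)*(l + 3)*(l^2 - l - 2) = (l - 3)*(l + 1)*(l + 3)*(l - 2)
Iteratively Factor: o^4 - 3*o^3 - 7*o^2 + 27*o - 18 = (o - 1)*(o^3 - 2*o^2 - 9*o + 18) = (o - 1)*(o + 3)*(o^2 - 5*o + 6) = (o - 2)*(o - 1)*(o + 3)*(o - 3)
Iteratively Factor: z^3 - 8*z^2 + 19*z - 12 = (z - 1)*(z^2 - 7*z + 12) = (z - 3)*(z - 1)*(z - 4)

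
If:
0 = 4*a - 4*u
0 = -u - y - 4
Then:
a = -y - 4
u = -y - 4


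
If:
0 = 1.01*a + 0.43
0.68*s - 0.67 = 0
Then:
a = -0.43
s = 0.99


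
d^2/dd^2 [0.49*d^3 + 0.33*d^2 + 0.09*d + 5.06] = 2.94*d + 0.66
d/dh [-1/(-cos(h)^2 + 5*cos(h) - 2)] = (2*cos(h) - 5)*sin(h)/(cos(h)^2 - 5*cos(h) + 2)^2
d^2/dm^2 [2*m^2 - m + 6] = 4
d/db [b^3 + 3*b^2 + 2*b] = 3*b^2 + 6*b + 2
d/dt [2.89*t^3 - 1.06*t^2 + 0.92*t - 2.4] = 8.67*t^2 - 2.12*t + 0.92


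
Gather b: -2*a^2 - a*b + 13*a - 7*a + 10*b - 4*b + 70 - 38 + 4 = -2*a^2 + 6*a + b*(6 - a) + 36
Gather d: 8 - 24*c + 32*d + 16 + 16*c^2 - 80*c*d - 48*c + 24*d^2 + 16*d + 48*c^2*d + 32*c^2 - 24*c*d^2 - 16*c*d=48*c^2 - 72*c + d^2*(24 - 24*c) + d*(48*c^2 - 96*c + 48) + 24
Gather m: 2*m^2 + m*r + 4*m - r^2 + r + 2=2*m^2 + m*(r + 4) - r^2 + r + 2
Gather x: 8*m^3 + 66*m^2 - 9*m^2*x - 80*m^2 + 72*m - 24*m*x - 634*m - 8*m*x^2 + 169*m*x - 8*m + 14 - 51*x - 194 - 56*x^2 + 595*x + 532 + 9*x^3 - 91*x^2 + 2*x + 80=8*m^3 - 14*m^2 - 570*m + 9*x^3 + x^2*(-8*m - 147) + x*(-9*m^2 + 145*m + 546) + 432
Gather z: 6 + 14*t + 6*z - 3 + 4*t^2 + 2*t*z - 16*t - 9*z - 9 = 4*t^2 - 2*t + z*(2*t - 3) - 6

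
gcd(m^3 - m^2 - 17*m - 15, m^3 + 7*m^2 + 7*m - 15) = m + 3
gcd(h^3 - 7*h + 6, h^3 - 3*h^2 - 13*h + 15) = h^2 + 2*h - 3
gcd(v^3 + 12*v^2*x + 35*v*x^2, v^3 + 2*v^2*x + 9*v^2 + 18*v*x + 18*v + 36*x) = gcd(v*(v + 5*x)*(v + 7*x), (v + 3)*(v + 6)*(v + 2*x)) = 1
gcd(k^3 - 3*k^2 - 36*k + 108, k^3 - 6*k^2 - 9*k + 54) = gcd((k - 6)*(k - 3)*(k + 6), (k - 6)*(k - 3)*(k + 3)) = k^2 - 9*k + 18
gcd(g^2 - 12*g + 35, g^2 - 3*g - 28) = g - 7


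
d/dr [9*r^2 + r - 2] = 18*r + 1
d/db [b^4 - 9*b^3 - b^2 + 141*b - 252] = 4*b^3 - 27*b^2 - 2*b + 141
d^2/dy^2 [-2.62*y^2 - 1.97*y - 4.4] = -5.24000000000000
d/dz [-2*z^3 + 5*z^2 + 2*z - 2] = -6*z^2 + 10*z + 2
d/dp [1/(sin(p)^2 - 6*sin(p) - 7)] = 2*(3 - sin(p))*cos(p)/((sin(p) - 7)^2*(sin(p) + 1)^2)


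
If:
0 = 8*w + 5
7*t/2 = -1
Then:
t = -2/7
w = -5/8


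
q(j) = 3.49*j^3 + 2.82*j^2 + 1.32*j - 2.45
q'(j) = 10.47*j^2 + 5.64*j + 1.32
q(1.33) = 12.50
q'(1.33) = 27.34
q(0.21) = -2.02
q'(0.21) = 2.97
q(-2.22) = -29.67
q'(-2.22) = 40.40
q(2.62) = 83.13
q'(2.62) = 87.97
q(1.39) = 14.21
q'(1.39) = 29.39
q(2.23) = 53.22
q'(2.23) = 65.96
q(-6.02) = -669.60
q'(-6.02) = 346.80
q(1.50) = 17.65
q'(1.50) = 33.34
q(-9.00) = -2330.12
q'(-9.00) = 798.63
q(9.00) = 2782.06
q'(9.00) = 900.15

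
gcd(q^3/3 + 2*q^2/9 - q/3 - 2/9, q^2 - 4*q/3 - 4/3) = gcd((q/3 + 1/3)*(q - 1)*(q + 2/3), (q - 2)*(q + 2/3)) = q + 2/3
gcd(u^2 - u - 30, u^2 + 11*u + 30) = u + 5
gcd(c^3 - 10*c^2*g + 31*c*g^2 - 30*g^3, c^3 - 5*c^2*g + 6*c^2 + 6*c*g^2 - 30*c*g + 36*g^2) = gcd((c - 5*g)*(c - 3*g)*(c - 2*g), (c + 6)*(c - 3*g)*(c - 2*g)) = c^2 - 5*c*g + 6*g^2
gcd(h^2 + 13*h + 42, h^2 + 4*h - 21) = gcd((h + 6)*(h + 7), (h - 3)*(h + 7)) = h + 7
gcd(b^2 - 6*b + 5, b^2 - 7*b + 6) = b - 1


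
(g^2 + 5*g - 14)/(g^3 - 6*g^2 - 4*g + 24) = (g + 7)/(g^2 - 4*g - 12)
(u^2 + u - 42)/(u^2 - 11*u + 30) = (u + 7)/(u - 5)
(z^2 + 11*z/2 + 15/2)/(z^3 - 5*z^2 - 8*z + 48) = (z + 5/2)/(z^2 - 8*z + 16)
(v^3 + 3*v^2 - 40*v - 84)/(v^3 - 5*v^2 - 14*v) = (v^2 + v - 42)/(v*(v - 7))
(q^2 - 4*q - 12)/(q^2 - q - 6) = (q - 6)/(q - 3)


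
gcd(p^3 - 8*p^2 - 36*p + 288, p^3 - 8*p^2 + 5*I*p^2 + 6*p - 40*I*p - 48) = p - 8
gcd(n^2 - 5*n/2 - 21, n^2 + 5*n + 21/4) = n + 7/2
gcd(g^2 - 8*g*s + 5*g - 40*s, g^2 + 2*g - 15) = g + 5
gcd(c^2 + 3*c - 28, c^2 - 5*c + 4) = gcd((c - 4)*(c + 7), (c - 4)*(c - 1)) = c - 4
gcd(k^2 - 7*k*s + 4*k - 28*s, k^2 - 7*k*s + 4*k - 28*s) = -k^2 + 7*k*s - 4*k + 28*s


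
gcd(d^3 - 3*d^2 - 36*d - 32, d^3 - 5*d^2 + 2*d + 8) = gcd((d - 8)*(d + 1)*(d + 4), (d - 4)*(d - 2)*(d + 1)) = d + 1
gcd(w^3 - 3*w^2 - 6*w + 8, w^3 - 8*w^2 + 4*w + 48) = w^2 - 2*w - 8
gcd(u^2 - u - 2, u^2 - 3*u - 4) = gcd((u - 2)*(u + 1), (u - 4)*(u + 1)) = u + 1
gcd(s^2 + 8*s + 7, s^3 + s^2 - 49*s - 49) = s^2 + 8*s + 7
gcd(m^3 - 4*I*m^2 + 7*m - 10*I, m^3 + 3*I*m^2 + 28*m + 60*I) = m^2 - 3*I*m + 10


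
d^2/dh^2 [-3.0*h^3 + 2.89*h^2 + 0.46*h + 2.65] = 5.78 - 18.0*h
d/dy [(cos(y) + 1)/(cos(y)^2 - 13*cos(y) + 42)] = (cos(y)^2 + 2*cos(y) - 55)*sin(y)/(cos(y)^2 - 13*cos(y) + 42)^2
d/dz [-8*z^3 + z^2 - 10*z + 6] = -24*z^2 + 2*z - 10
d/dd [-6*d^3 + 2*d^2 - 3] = 2*d*(2 - 9*d)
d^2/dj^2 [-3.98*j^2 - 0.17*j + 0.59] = -7.96000000000000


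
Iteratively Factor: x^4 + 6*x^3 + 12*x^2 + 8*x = (x + 2)*(x^3 + 4*x^2 + 4*x) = x*(x + 2)*(x^2 + 4*x + 4) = x*(x + 2)^2*(x + 2)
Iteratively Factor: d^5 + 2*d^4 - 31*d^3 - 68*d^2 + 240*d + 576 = (d - 4)*(d^4 + 6*d^3 - 7*d^2 - 96*d - 144) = (d - 4)*(d + 3)*(d^3 + 3*d^2 - 16*d - 48) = (d - 4)*(d + 3)^2*(d^2 - 16) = (d - 4)*(d + 3)^2*(d + 4)*(d - 4)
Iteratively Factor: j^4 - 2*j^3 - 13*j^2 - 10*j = (j + 2)*(j^3 - 4*j^2 - 5*j) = (j + 1)*(j + 2)*(j^2 - 5*j) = j*(j + 1)*(j + 2)*(j - 5)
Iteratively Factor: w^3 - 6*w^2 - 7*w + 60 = (w - 4)*(w^2 - 2*w - 15) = (w - 4)*(w + 3)*(w - 5)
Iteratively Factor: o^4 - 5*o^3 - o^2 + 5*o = (o - 1)*(o^3 - 4*o^2 - 5*o) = (o - 5)*(o - 1)*(o^2 + o) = (o - 5)*(o - 1)*(o + 1)*(o)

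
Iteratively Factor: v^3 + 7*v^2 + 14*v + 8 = (v + 2)*(v^2 + 5*v + 4) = (v + 2)*(v + 4)*(v + 1)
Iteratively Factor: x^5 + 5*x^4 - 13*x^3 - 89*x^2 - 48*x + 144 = (x - 4)*(x^4 + 9*x^3 + 23*x^2 + 3*x - 36) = (x - 4)*(x - 1)*(x^3 + 10*x^2 + 33*x + 36) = (x - 4)*(x - 1)*(x + 3)*(x^2 + 7*x + 12) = (x - 4)*(x - 1)*(x + 3)^2*(x + 4)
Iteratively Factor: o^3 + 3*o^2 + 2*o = (o)*(o^2 + 3*o + 2) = o*(o + 2)*(o + 1)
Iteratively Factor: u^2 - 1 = (u + 1)*(u - 1)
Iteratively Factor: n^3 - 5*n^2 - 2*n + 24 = (n + 2)*(n^2 - 7*n + 12) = (n - 4)*(n + 2)*(n - 3)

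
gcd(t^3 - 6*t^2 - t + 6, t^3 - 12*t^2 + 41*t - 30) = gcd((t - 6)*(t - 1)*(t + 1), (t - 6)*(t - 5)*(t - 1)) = t^2 - 7*t + 6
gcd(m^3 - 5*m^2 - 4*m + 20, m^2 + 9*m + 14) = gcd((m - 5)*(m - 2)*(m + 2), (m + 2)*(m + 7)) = m + 2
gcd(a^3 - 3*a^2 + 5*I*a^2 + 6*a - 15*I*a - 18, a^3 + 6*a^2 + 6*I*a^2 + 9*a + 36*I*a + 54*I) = a + 6*I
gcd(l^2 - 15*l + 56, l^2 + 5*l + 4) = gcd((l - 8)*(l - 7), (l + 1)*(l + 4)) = 1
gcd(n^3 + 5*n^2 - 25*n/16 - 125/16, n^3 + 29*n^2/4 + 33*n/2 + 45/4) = n + 5/4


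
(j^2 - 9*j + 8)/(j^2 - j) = (j - 8)/j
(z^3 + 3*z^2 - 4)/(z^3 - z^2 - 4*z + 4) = (z + 2)/(z - 2)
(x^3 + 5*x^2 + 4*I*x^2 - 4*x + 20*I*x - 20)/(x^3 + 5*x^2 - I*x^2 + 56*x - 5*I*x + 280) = (x^2 + 4*I*x - 4)/(x^2 - I*x + 56)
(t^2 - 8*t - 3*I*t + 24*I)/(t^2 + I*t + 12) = (t - 8)/(t + 4*I)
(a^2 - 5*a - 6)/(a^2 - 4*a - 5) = (a - 6)/(a - 5)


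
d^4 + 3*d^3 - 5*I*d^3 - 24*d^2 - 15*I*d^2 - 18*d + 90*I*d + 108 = (d - 3)*(d + 6)*(d - 3*I)*(d - 2*I)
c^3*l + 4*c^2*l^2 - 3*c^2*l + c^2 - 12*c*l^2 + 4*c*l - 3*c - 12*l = (c - 3)*(c + 4*l)*(c*l + 1)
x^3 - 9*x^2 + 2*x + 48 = (x - 8)*(x - 3)*(x + 2)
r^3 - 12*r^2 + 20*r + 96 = (r - 8)*(r - 6)*(r + 2)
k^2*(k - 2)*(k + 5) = k^4 + 3*k^3 - 10*k^2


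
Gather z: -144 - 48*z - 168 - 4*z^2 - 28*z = -4*z^2 - 76*z - 312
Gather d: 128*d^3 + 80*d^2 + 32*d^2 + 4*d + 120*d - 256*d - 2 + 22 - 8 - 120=128*d^3 + 112*d^2 - 132*d - 108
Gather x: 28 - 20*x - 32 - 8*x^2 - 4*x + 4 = -8*x^2 - 24*x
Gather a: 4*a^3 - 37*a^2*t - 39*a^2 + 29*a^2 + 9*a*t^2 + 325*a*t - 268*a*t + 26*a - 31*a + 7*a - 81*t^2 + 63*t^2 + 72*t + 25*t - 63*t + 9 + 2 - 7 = 4*a^3 + a^2*(-37*t - 10) + a*(9*t^2 + 57*t + 2) - 18*t^2 + 34*t + 4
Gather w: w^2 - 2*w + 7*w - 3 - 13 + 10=w^2 + 5*w - 6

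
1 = 1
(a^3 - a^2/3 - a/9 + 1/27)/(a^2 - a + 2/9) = (9*a^2 - 1)/(3*(3*a - 2))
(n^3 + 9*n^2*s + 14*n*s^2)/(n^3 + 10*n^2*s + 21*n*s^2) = (n + 2*s)/(n + 3*s)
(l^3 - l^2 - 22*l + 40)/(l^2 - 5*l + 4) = (l^2 + 3*l - 10)/(l - 1)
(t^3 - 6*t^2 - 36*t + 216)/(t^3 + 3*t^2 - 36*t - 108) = (t - 6)/(t + 3)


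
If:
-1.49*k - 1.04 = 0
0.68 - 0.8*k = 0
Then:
No Solution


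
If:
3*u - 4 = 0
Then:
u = 4/3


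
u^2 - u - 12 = (u - 4)*(u + 3)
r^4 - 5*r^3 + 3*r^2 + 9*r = r*(r - 3)^2*(r + 1)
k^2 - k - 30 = (k - 6)*(k + 5)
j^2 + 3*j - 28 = (j - 4)*(j + 7)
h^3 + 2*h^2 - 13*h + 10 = (h - 2)*(h - 1)*(h + 5)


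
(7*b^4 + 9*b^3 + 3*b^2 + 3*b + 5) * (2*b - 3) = 14*b^5 - 3*b^4 - 21*b^3 - 3*b^2 + b - 15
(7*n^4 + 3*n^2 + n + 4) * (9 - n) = -7*n^5 + 63*n^4 - 3*n^3 + 26*n^2 + 5*n + 36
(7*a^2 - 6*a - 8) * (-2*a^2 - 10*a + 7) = -14*a^4 - 58*a^3 + 125*a^2 + 38*a - 56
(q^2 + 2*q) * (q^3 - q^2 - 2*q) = q^5 + q^4 - 4*q^3 - 4*q^2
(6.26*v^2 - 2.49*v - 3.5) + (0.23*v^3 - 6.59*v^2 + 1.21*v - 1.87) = 0.23*v^3 - 0.33*v^2 - 1.28*v - 5.37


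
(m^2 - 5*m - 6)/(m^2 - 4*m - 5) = (m - 6)/(m - 5)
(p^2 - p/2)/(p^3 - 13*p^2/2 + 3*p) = 1/(p - 6)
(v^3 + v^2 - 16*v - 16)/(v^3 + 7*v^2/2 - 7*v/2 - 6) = 2*(v - 4)/(2*v - 3)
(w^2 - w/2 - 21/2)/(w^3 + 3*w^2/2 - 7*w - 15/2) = (2*w - 7)/(2*w^2 - 3*w - 5)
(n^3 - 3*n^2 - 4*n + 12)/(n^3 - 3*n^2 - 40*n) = (-n^3 + 3*n^2 + 4*n - 12)/(n*(-n^2 + 3*n + 40))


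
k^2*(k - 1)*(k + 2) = k^4 + k^3 - 2*k^2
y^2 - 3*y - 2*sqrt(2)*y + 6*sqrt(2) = (y - 3)*(y - 2*sqrt(2))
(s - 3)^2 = s^2 - 6*s + 9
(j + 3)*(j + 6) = j^2 + 9*j + 18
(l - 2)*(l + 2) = l^2 - 4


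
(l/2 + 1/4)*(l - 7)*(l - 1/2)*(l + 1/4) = l^4/2 - 27*l^3/8 - l^2 + 27*l/32 + 7/32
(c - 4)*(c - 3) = c^2 - 7*c + 12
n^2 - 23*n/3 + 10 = (n - 6)*(n - 5/3)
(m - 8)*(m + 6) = m^2 - 2*m - 48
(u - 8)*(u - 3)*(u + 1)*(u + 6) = u^4 - 4*u^3 - 47*u^2 + 102*u + 144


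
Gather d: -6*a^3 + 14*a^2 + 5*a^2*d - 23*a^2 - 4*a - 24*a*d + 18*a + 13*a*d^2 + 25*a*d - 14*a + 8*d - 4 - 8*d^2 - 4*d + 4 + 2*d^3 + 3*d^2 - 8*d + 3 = -6*a^3 - 9*a^2 + 2*d^3 + d^2*(13*a - 5) + d*(5*a^2 + a - 4) + 3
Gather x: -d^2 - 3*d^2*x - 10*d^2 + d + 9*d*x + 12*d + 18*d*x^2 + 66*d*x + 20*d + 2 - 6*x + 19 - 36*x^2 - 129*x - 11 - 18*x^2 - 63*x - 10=-11*d^2 + 33*d + x^2*(18*d - 54) + x*(-3*d^2 + 75*d - 198)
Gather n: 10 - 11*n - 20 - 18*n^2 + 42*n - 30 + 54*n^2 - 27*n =36*n^2 + 4*n - 40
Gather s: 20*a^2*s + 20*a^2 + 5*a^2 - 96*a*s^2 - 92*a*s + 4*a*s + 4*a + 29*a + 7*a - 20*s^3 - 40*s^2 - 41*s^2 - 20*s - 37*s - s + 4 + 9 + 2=25*a^2 + 40*a - 20*s^3 + s^2*(-96*a - 81) + s*(20*a^2 - 88*a - 58) + 15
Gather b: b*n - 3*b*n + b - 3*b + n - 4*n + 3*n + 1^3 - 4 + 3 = b*(-2*n - 2)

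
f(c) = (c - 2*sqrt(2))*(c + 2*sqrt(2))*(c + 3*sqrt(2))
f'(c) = (c - 2*sqrt(2))*(c + 2*sqrt(2)) + (c - 2*sqrt(2))*(c + 3*sqrt(2)) + (c + 2*sqrt(2))*(c + 3*sqrt(2))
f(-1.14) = -20.79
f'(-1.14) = -13.77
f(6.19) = 316.28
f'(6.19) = 159.47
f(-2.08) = -7.94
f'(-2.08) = -12.67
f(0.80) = -37.11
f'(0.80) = 0.71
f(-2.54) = -2.64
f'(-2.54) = -10.20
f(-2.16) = -6.94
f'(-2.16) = -12.33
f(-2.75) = -0.65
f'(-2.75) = -8.65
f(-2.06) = -8.20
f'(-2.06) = -12.75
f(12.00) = 2209.00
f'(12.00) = 525.82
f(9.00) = 966.71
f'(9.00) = 311.37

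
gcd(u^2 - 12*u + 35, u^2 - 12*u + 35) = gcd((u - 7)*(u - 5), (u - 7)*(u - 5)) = u^2 - 12*u + 35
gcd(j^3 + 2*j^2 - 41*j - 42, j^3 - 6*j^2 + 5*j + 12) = j + 1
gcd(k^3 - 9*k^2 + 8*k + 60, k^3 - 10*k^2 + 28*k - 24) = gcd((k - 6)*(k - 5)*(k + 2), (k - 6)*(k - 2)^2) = k - 6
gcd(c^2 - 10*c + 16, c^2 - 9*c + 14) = c - 2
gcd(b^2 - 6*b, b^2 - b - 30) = b - 6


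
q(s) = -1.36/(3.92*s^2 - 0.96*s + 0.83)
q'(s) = -1.36*(0.96 - 7.84*s)/(3.92*s^2 - 0.96*s + 0.83)^2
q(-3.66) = -0.02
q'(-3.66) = -0.01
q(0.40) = -1.27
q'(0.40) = 2.57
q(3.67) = -0.03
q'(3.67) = 0.02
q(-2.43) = -0.05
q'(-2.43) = -0.04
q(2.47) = -0.06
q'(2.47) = 0.05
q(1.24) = -0.24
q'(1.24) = 0.37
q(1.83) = -0.11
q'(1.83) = 0.12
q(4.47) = -0.02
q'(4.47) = 0.01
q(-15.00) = -0.00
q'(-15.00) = -0.00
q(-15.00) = -0.00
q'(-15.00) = -0.00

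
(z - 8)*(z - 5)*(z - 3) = z^3 - 16*z^2 + 79*z - 120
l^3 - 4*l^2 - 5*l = l*(l - 5)*(l + 1)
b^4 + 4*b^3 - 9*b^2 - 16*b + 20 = (b - 2)*(b - 1)*(b + 2)*(b + 5)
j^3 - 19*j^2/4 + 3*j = j*(j - 4)*(j - 3/4)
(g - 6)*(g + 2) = g^2 - 4*g - 12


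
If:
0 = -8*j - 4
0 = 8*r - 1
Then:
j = -1/2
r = 1/8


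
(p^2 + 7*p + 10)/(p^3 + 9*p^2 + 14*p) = (p + 5)/(p*(p + 7))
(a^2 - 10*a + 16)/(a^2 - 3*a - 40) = (a - 2)/(a + 5)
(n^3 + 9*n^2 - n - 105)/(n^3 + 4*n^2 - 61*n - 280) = (n - 3)/(n - 8)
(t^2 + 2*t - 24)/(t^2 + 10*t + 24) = (t - 4)/(t + 4)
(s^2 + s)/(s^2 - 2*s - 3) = s/(s - 3)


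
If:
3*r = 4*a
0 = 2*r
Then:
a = 0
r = 0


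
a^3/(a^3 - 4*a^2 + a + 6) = a^3/(a^3 - 4*a^2 + a + 6)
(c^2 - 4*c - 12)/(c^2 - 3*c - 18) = (c + 2)/(c + 3)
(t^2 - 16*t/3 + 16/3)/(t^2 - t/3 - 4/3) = (t - 4)/(t + 1)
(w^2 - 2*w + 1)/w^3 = (w^2 - 2*w + 1)/w^3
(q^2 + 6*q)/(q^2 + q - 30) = q/(q - 5)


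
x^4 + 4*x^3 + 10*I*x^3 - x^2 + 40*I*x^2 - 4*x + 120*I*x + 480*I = (x + 4)*(x - 3*I)*(x + 5*I)*(x + 8*I)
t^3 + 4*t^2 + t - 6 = (t - 1)*(t + 2)*(t + 3)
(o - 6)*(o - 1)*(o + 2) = o^3 - 5*o^2 - 8*o + 12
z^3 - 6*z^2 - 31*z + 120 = (z - 8)*(z - 3)*(z + 5)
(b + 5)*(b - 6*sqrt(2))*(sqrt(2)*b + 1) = sqrt(2)*b^3 - 11*b^2 + 5*sqrt(2)*b^2 - 55*b - 6*sqrt(2)*b - 30*sqrt(2)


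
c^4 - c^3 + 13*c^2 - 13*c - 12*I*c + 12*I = (c - 1)*(c - 3*I)*(c - I)*(c + 4*I)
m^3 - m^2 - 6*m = m*(m - 3)*(m + 2)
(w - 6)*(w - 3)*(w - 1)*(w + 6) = w^4 - 4*w^3 - 33*w^2 + 144*w - 108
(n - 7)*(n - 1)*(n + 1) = n^3 - 7*n^2 - n + 7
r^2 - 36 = (r - 6)*(r + 6)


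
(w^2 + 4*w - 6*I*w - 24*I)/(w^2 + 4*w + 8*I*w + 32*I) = (w - 6*I)/(w + 8*I)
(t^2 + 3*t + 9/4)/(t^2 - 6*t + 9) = (t^2 + 3*t + 9/4)/(t^2 - 6*t + 9)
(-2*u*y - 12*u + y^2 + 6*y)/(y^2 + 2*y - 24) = (-2*u + y)/(y - 4)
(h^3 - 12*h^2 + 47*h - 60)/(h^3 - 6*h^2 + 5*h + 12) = (h - 5)/(h + 1)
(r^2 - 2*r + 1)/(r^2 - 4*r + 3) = (r - 1)/(r - 3)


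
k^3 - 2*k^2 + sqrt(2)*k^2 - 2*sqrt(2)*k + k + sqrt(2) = (k - 1)^2*(k + sqrt(2))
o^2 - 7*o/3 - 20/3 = (o - 4)*(o + 5/3)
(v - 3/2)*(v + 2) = v^2 + v/2 - 3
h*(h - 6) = h^2 - 6*h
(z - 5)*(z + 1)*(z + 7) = z^3 + 3*z^2 - 33*z - 35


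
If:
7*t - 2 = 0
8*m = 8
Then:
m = 1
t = 2/7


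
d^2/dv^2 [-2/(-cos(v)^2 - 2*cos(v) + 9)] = (-8*sin(v)^4 + 84*sin(v)^2 - 21*cos(v) - 3*cos(3*v) - 24)/(-sin(v)^2 + 2*cos(v) - 8)^3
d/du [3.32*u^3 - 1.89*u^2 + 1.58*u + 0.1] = 9.96*u^2 - 3.78*u + 1.58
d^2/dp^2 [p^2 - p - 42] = 2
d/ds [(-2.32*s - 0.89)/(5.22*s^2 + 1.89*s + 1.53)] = (12.1104*s^2 + 9.2916*s - 1.8675)/(27.2484*s^4 + 19.7316*s^3 + 19.5453*s^2 + 5.7834*s + 2.3409)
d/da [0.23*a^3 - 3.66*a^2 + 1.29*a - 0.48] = 0.69*a^2 - 7.32*a + 1.29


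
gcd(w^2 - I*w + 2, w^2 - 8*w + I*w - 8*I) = w + I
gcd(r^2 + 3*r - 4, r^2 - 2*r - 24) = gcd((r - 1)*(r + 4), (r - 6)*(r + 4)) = r + 4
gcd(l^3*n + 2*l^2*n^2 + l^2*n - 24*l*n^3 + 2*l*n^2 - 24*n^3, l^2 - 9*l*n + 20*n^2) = l - 4*n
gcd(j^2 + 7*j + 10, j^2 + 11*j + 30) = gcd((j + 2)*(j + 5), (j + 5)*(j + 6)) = j + 5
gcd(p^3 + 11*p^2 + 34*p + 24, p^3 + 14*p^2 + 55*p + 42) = p^2 + 7*p + 6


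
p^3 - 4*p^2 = p^2*(p - 4)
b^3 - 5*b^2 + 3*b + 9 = (b - 3)^2*(b + 1)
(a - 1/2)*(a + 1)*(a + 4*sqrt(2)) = a^3 + a^2/2 + 4*sqrt(2)*a^2 - a/2 + 2*sqrt(2)*a - 2*sqrt(2)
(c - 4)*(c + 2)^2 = c^3 - 12*c - 16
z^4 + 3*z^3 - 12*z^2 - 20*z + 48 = (z - 2)^2*(z + 3)*(z + 4)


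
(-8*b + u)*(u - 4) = -8*b*u + 32*b + u^2 - 4*u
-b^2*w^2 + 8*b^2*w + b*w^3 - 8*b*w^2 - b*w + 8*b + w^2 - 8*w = (-b + w)*(w - 8)*(b*w + 1)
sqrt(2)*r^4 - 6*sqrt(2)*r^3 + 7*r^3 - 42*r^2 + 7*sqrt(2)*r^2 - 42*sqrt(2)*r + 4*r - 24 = (r - 6)*(r + sqrt(2))*(r + 2*sqrt(2))*(sqrt(2)*r + 1)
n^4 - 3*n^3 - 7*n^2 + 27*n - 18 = (n - 3)*(n - 2)*(n - 1)*(n + 3)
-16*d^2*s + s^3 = s*(-4*d + s)*(4*d + s)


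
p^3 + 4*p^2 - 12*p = p*(p - 2)*(p + 6)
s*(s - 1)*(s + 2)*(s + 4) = s^4 + 5*s^3 + 2*s^2 - 8*s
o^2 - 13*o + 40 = (o - 8)*(o - 5)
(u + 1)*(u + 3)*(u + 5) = u^3 + 9*u^2 + 23*u + 15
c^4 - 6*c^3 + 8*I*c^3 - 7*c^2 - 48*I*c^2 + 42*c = c*(c - 6)*(c + I)*(c + 7*I)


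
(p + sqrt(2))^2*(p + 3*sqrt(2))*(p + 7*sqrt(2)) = p^4 + 12*sqrt(2)*p^3 + 84*p^2 + 104*sqrt(2)*p + 84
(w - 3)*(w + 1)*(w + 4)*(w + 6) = w^4 + 8*w^3 + w^2 - 78*w - 72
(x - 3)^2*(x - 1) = x^3 - 7*x^2 + 15*x - 9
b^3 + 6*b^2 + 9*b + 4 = (b + 1)^2*(b + 4)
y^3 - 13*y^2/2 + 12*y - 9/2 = (y - 3)^2*(y - 1/2)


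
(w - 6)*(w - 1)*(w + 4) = w^3 - 3*w^2 - 22*w + 24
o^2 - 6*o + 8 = (o - 4)*(o - 2)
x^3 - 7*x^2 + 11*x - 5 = (x - 5)*(x - 1)^2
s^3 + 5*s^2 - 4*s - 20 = (s - 2)*(s + 2)*(s + 5)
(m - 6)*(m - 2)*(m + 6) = m^3 - 2*m^2 - 36*m + 72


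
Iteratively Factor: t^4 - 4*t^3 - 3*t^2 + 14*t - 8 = (t - 4)*(t^3 - 3*t + 2) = (t - 4)*(t - 1)*(t^2 + t - 2) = (t - 4)*(t - 1)^2*(t + 2)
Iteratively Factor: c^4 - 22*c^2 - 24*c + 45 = (c + 3)*(c^3 - 3*c^2 - 13*c + 15) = (c - 1)*(c + 3)*(c^2 - 2*c - 15) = (c - 1)*(c + 3)^2*(c - 5)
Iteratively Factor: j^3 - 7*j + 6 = (j + 3)*(j^2 - 3*j + 2) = (j - 2)*(j + 3)*(j - 1)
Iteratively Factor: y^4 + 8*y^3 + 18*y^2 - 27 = (y + 3)*(y^3 + 5*y^2 + 3*y - 9) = (y - 1)*(y + 3)*(y^2 + 6*y + 9) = (y - 1)*(y + 3)^2*(y + 3)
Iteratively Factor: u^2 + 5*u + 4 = (u + 1)*(u + 4)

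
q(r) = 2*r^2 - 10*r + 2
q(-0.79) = 11.15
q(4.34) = -3.73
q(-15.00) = 602.00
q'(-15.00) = -70.00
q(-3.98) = 73.48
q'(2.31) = -0.76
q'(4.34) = 7.36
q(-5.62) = 121.37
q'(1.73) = -3.08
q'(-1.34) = -15.36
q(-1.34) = 18.99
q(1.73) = -9.31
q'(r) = 4*r - 10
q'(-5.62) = -32.48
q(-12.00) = 410.00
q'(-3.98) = -25.92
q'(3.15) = 2.60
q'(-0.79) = -13.16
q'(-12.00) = -58.00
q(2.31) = -10.43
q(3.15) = -9.66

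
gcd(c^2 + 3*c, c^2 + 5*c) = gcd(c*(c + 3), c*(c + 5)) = c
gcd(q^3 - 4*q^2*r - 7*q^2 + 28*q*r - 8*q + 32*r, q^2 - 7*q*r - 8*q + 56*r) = q - 8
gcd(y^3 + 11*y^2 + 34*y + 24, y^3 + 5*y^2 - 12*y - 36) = y + 6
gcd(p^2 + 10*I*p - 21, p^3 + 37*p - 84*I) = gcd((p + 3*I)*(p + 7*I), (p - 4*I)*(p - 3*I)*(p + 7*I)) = p + 7*I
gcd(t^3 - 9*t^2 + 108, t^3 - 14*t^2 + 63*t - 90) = t - 6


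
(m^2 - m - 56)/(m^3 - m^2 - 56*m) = 1/m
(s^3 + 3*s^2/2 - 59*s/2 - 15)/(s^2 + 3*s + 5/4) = 2*(s^2 + s - 30)/(2*s + 5)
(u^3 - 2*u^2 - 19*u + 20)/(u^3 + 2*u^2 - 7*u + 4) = (u - 5)/(u - 1)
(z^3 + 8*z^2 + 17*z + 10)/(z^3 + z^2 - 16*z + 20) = (z^2 + 3*z + 2)/(z^2 - 4*z + 4)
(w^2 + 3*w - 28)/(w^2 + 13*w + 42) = (w - 4)/(w + 6)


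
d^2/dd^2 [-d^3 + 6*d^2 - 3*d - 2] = 12 - 6*d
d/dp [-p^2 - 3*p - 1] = -2*p - 3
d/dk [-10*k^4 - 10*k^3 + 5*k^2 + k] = -40*k^3 - 30*k^2 + 10*k + 1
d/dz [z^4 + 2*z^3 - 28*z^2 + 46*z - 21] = 4*z^3 + 6*z^2 - 56*z + 46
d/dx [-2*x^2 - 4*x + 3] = -4*x - 4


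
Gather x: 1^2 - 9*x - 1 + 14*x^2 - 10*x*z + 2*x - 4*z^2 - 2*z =14*x^2 + x*(-10*z - 7) - 4*z^2 - 2*z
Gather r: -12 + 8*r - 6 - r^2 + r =-r^2 + 9*r - 18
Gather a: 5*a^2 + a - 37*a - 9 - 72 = 5*a^2 - 36*a - 81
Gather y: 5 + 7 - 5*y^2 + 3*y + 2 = -5*y^2 + 3*y + 14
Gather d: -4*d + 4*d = 0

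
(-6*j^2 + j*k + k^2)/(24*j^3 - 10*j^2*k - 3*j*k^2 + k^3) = -1/(4*j - k)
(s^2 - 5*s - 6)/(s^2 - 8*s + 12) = (s + 1)/(s - 2)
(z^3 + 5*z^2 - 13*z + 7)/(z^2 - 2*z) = (z^3 + 5*z^2 - 13*z + 7)/(z*(z - 2))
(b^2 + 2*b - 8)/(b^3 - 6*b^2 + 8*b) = (b + 4)/(b*(b - 4))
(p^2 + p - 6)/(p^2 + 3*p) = (p - 2)/p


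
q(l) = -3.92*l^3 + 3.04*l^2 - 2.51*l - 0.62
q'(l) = -11.76*l^2 + 6.08*l - 2.51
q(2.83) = -72.22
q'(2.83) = -79.49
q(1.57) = -12.24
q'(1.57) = -21.95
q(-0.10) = -0.33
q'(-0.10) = -3.24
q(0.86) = -3.02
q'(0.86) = -5.98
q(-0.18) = -0.05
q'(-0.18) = -3.99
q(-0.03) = -0.54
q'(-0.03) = -2.70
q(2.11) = -29.21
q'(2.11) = -42.04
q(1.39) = -8.76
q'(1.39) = -16.78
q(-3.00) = 140.11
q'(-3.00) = -126.59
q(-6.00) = 970.60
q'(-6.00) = -462.35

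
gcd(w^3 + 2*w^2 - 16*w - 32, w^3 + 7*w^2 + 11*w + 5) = 1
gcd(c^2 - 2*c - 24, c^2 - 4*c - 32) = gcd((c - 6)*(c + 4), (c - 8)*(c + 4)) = c + 4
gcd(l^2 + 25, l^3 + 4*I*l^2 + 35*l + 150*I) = l + 5*I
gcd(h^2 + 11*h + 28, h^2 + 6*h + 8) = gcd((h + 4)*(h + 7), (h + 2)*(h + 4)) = h + 4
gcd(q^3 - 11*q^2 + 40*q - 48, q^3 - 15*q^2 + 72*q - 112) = q^2 - 8*q + 16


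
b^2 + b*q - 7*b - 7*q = (b - 7)*(b + q)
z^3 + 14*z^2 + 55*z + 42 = (z + 1)*(z + 6)*(z + 7)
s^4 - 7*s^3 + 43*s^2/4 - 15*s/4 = s*(s - 5)*(s - 3/2)*(s - 1/2)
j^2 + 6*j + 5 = (j + 1)*(j + 5)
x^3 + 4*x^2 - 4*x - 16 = (x - 2)*(x + 2)*(x + 4)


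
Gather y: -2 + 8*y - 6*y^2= -6*y^2 + 8*y - 2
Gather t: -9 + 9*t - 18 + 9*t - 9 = 18*t - 36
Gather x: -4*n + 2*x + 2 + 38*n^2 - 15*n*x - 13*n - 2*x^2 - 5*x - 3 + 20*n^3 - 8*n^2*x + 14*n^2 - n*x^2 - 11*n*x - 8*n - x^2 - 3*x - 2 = 20*n^3 + 52*n^2 - 25*n + x^2*(-n - 3) + x*(-8*n^2 - 26*n - 6) - 3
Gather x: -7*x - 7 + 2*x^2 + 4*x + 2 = 2*x^2 - 3*x - 5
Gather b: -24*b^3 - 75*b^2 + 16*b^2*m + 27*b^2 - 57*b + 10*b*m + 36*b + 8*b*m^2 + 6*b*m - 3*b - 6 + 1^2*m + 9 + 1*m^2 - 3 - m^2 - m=-24*b^3 + b^2*(16*m - 48) + b*(8*m^2 + 16*m - 24)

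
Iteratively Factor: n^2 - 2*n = (n - 2)*(n)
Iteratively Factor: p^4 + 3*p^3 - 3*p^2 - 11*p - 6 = (p + 1)*(p^3 + 2*p^2 - 5*p - 6) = (p + 1)*(p + 3)*(p^2 - p - 2) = (p - 2)*(p + 1)*(p + 3)*(p + 1)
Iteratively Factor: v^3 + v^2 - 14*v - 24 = (v + 2)*(v^2 - v - 12) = (v - 4)*(v + 2)*(v + 3)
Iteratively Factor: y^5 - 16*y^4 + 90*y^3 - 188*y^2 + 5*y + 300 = (y - 3)*(y^4 - 13*y^3 + 51*y^2 - 35*y - 100) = (y - 5)*(y - 3)*(y^3 - 8*y^2 + 11*y + 20) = (y - 5)*(y - 4)*(y - 3)*(y^2 - 4*y - 5) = (y - 5)^2*(y - 4)*(y - 3)*(y + 1)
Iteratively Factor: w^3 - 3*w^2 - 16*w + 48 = (w - 3)*(w^2 - 16) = (w - 3)*(w + 4)*(w - 4)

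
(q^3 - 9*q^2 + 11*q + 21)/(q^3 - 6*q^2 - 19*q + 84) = (q + 1)/(q + 4)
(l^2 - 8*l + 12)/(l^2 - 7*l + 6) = (l - 2)/(l - 1)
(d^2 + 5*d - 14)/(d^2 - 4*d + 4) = (d + 7)/(d - 2)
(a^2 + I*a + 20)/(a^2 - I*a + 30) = (a - 4*I)/(a - 6*I)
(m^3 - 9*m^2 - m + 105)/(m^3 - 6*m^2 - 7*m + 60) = (m - 7)/(m - 4)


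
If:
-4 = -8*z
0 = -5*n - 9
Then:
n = -9/5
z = 1/2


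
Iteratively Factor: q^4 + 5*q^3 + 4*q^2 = (q + 1)*(q^3 + 4*q^2) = q*(q + 1)*(q^2 + 4*q) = q^2*(q + 1)*(q + 4)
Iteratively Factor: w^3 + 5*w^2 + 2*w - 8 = (w - 1)*(w^2 + 6*w + 8) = (w - 1)*(w + 4)*(w + 2)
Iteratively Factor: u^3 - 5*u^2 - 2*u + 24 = (u - 3)*(u^2 - 2*u - 8) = (u - 3)*(u + 2)*(u - 4)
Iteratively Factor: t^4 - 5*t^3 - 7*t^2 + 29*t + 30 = (t - 3)*(t^3 - 2*t^2 - 13*t - 10) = (t - 3)*(t + 1)*(t^2 - 3*t - 10) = (t - 3)*(t + 1)*(t + 2)*(t - 5)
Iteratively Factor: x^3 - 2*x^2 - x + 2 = (x - 1)*(x^2 - x - 2) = (x - 1)*(x + 1)*(x - 2)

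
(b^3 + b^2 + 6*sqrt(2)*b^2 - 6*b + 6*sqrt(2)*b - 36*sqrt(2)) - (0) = b^3 + b^2 + 6*sqrt(2)*b^2 - 6*b + 6*sqrt(2)*b - 36*sqrt(2)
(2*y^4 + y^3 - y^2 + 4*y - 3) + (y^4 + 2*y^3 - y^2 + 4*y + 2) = 3*y^4 + 3*y^3 - 2*y^2 + 8*y - 1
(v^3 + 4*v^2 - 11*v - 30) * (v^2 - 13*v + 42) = v^5 - 9*v^4 - 21*v^3 + 281*v^2 - 72*v - 1260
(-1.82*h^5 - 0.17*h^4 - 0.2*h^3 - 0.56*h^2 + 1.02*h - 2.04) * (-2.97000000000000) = 5.4054*h^5 + 0.5049*h^4 + 0.594*h^3 + 1.6632*h^2 - 3.0294*h + 6.0588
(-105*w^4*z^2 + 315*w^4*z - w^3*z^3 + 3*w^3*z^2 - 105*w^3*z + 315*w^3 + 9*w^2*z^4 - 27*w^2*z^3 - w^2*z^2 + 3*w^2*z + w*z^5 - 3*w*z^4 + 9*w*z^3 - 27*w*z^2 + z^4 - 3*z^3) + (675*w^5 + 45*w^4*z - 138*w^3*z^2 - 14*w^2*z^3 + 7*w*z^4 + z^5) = 675*w^5 - 105*w^4*z^2 + 360*w^4*z - w^3*z^3 - 135*w^3*z^2 - 105*w^3*z + 315*w^3 + 9*w^2*z^4 - 41*w^2*z^3 - w^2*z^2 + 3*w^2*z + w*z^5 + 4*w*z^4 + 9*w*z^3 - 27*w*z^2 + z^5 + z^4 - 3*z^3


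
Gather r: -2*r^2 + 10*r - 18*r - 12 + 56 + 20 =-2*r^2 - 8*r + 64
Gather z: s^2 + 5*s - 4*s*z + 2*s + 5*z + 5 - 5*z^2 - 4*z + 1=s^2 + 7*s - 5*z^2 + z*(1 - 4*s) + 6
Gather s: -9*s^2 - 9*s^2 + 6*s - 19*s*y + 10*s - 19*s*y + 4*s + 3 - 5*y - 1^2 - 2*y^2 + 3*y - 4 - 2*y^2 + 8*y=-18*s^2 + s*(20 - 38*y) - 4*y^2 + 6*y - 2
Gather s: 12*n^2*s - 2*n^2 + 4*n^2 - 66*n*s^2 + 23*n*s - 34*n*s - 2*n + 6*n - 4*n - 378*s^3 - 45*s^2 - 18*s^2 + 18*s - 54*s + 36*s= 2*n^2 - 378*s^3 + s^2*(-66*n - 63) + s*(12*n^2 - 11*n)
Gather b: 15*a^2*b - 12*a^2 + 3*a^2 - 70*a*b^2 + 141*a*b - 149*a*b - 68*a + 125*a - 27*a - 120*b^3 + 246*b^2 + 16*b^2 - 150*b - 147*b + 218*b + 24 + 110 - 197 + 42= -9*a^2 + 30*a - 120*b^3 + b^2*(262 - 70*a) + b*(15*a^2 - 8*a - 79) - 21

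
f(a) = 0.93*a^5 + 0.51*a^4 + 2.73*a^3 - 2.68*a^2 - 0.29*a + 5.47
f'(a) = 4.65*a^4 + 2.04*a^3 + 8.19*a^2 - 5.36*a - 0.29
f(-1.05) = -0.91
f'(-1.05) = 17.66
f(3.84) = 1006.81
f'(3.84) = 1226.47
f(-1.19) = -3.78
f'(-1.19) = 23.57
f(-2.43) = -109.84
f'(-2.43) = 193.96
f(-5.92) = -6788.99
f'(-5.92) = 5606.59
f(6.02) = 8525.03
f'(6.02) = 6816.47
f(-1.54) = -15.60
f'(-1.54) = 46.09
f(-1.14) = -2.66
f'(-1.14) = 21.30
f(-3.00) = -276.17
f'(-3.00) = 411.07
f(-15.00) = -690206.93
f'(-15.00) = 230444.11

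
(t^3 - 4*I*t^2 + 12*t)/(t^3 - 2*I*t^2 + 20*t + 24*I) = t/(t + 2*I)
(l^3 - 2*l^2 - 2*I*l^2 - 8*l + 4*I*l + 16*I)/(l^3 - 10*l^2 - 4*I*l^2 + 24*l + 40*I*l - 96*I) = (l^2 + l*(2 - 2*I) - 4*I)/(l^2 + l*(-6 - 4*I) + 24*I)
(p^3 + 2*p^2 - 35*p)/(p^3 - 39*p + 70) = p/(p - 2)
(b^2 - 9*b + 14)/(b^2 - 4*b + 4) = (b - 7)/(b - 2)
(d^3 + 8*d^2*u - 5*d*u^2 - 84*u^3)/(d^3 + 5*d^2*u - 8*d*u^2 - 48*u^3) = (d + 7*u)/(d + 4*u)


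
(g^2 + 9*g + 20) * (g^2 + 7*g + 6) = g^4 + 16*g^3 + 89*g^2 + 194*g + 120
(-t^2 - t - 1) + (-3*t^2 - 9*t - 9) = -4*t^2 - 10*t - 10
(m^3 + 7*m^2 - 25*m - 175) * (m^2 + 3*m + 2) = m^5 + 10*m^4 - 2*m^3 - 236*m^2 - 575*m - 350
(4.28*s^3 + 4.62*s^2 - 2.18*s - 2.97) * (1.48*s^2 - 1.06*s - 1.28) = 6.3344*s^5 + 2.3008*s^4 - 13.602*s^3 - 7.9984*s^2 + 5.9386*s + 3.8016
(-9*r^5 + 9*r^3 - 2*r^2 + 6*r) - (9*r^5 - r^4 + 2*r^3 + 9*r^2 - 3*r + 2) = -18*r^5 + r^4 + 7*r^3 - 11*r^2 + 9*r - 2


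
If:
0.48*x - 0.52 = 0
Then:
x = 1.08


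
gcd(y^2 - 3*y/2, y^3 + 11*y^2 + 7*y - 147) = 1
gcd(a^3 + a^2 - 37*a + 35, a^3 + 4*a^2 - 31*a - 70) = a^2 + 2*a - 35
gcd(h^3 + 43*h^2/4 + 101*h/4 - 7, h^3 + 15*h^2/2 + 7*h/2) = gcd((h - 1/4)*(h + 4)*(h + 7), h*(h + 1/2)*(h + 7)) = h + 7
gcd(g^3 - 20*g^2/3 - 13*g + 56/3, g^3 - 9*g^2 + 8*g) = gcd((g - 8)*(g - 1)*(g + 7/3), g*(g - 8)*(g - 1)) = g^2 - 9*g + 8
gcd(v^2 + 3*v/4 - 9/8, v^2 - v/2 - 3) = v + 3/2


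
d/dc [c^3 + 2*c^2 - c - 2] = 3*c^2 + 4*c - 1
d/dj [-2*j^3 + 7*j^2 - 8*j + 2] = -6*j^2 + 14*j - 8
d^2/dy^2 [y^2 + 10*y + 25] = 2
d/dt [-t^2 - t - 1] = -2*t - 1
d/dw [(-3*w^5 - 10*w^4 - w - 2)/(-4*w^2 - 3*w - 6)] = 4*w*(9*w^5 + 29*w^4 + 45*w^3 + 60*w^2 - w - 4)/(16*w^4 + 24*w^3 + 57*w^2 + 36*w + 36)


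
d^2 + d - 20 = (d - 4)*(d + 5)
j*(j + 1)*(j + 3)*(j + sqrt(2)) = j^4 + sqrt(2)*j^3 + 4*j^3 + 3*j^2 + 4*sqrt(2)*j^2 + 3*sqrt(2)*j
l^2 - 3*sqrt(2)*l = l*(l - 3*sqrt(2))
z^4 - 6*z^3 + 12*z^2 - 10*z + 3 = (z - 3)*(z - 1)^3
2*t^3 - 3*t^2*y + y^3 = (-t + y)^2*(2*t + y)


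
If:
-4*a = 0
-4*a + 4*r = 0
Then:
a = 0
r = 0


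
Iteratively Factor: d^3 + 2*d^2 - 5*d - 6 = (d + 1)*(d^2 + d - 6) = (d - 2)*(d + 1)*(d + 3)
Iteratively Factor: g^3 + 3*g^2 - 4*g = (g + 4)*(g^2 - g) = (g - 1)*(g + 4)*(g)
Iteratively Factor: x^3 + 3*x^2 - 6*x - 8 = (x + 1)*(x^2 + 2*x - 8) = (x + 1)*(x + 4)*(x - 2)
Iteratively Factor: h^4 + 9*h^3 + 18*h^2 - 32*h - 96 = (h + 3)*(h^3 + 6*h^2 - 32) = (h - 2)*(h + 3)*(h^2 + 8*h + 16) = (h - 2)*(h + 3)*(h + 4)*(h + 4)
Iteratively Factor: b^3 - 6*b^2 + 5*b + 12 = (b - 4)*(b^2 - 2*b - 3) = (b - 4)*(b + 1)*(b - 3)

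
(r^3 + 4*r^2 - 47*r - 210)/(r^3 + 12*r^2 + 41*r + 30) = (r - 7)/(r + 1)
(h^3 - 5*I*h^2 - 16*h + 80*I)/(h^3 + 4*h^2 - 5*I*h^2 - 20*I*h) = (h - 4)/h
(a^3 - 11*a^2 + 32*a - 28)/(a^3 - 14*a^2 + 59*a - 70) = (a - 2)/(a - 5)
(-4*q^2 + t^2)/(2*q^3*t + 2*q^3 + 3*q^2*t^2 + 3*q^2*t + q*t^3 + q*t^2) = (-2*q + t)/(q*(q*t + q + t^2 + t))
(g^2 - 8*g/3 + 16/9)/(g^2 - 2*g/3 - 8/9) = (3*g - 4)/(3*g + 2)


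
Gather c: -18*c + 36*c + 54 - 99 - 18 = 18*c - 63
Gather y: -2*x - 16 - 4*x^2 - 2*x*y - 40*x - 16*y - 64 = -4*x^2 - 42*x + y*(-2*x - 16) - 80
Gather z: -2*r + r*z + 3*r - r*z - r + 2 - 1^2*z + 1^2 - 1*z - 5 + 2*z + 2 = 0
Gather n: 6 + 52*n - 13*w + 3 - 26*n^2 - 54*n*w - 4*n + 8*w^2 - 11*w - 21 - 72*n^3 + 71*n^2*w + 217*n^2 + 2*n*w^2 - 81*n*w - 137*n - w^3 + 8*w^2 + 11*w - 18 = -72*n^3 + n^2*(71*w + 191) + n*(2*w^2 - 135*w - 89) - w^3 + 16*w^2 - 13*w - 30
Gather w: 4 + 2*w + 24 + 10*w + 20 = 12*w + 48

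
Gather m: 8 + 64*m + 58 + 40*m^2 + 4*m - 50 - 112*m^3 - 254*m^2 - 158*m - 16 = -112*m^3 - 214*m^2 - 90*m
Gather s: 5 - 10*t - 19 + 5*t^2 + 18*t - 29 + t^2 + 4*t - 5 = 6*t^2 + 12*t - 48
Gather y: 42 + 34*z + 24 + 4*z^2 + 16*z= 4*z^2 + 50*z + 66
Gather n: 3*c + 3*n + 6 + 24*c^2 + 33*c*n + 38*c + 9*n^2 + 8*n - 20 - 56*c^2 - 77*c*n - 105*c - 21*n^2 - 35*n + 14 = -32*c^2 - 64*c - 12*n^2 + n*(-44*c - 24)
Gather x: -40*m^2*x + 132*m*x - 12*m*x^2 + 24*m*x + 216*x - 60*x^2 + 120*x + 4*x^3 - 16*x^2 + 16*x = 4*x^3 + x^2*(-12*m - 76) + x*(-40*m^2 + 156*m + 352)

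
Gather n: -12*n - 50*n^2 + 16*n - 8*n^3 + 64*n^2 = -8*n^3 + 14*n^2 + 4*n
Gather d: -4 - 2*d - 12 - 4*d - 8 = -6*d - 24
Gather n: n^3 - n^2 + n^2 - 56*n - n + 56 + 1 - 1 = n^3 - 57*n + 56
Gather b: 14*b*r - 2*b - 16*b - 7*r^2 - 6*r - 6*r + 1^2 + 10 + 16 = b*(14*r - 18) - 7*r^2 - 12*r + 27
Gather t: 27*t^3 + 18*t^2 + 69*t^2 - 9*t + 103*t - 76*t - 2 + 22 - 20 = 27*t^3 + 87*t^2 + 18*t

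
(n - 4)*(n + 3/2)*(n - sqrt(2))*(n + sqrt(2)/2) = n^4 - 5*n^3/2 - sqrt(2)*n^3/2 - 7*n^2 + 5*sqrt(2)*n^2/4 + 5*n/2 + 3*sqrt(2)*n + 6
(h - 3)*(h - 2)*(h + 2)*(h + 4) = h^4 + h^3 - 16*h^2 - 4*h + 48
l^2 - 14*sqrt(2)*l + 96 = (l - 8*sqrt(2))*(l - 6*sqrt(2))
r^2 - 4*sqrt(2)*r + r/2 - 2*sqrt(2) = (r + 1/2)*(r - 4*sqrt(2))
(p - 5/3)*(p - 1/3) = p^2 - 2*p + 5/9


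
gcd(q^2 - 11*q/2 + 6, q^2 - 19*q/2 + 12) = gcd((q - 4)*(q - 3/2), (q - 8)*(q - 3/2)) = q - 3/2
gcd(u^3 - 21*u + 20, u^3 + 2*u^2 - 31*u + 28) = u^2 - 5*u + 4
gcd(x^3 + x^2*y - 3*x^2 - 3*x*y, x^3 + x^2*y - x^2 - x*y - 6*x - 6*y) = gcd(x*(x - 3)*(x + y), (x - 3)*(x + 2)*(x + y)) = x^2 + x*y - 3*x - 3*y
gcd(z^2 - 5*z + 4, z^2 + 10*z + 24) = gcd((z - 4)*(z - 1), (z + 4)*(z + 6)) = 1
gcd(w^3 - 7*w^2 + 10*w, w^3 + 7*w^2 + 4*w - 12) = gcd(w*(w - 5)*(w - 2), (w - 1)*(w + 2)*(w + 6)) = 1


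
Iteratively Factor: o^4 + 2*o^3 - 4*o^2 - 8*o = (o + 2)*(o^3 - 4*o) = (o - 2)*(o + 2)*(o^2 + 2*o) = o*(o - 2)*(o + 2)*(o + 2)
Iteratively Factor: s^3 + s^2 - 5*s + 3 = (s - 1)*(s^2 + 2*s - 3) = (s - 1)*(s + 3)*(s - 1)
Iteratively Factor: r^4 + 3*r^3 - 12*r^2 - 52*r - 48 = (r - 4)*(r^3 + 7*r^2 + 16*r + 12) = (r - 4)*(r + 2)*(r^2 + 5*r + 6) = (r - 4)*(r + 2)^2*(r + 3)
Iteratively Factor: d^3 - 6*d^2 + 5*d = (d - 1)*(d^2 - 5*d) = d*(d - 1)*(d - 5)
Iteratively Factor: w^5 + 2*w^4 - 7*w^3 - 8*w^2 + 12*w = (w + 3)*(w^4 - w^3 - 4*w^2 + 4*w) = (w + 2)*(w + 3)*(w^3 - 3*w^2 + 2*w) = (w - 1)*(w + 2)*(w + 3)*(w^2 - 2*w) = (w - 2)*(w - 1)*(w + 2)*(w + 3)*(w)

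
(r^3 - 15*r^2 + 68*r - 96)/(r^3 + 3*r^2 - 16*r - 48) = (r^2 - 11*r + 24)/(r^2 + 7*r + 12)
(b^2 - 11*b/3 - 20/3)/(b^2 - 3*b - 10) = (b + 4/3)/(b + 2)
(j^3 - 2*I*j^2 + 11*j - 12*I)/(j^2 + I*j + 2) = (j^2 - I*j + 12)/(j + 2*I)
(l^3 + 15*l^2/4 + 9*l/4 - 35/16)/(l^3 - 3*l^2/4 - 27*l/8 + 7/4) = (l + 5/2)/(l - 2)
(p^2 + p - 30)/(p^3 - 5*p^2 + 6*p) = (p^2 + p - 30)/(p*(p^2 - 5*p + 6))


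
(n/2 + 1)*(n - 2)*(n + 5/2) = n^3/2 + 5*n^2/4 - 2*n - 5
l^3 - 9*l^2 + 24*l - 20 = (l - 5)*(l - 2)^2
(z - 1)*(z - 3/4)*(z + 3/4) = z^3 - z^2 - 9*z/16 + 9/16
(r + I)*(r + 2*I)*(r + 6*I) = r^3 + 9*I*r^2 - 20*r - 12*I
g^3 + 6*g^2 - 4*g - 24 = (g - 2)*(g + 2)*(g + 6)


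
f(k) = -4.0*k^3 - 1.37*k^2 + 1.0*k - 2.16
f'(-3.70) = -153.14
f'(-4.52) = -231.78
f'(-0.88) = -5.88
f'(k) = -12.0*k^2 - 2.74*k + 1.0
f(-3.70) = 178.00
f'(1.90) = -47.53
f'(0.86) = -10.23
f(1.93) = -34.09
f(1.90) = -32.64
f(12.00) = -7099.44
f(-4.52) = 334.71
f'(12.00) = -1759.88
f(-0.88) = -1.38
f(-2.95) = 85.66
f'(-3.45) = -132.38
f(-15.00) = 13174.59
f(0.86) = -4.86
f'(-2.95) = -95.35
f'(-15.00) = -2657.90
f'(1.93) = -48.99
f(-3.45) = 142.34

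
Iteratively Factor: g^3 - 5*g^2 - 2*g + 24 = (g + 2)*(g^2 - 7*g + 12) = (g - 4)*(g + 2)*(g - 3)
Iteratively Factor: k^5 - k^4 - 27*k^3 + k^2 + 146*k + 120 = (k - 5)*(k^4 + 4*k^3 - 7*k^2 - 34*k - 24) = (k - 5)*(k + 4)*(k^3 - 7*k - 6) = (k - 5)*(k + 2)*(k + 4)*(k^2 - 2*k - 3) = (k - 5)*(k + 1)*(k + 2)*(k + 4)*(k - 3)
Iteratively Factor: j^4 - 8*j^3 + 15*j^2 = (j)*(j^3 - 8*j^2 + 15*j) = j^2*(j^2 - 8*j + 15) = j^2*(j - 3)*(j - 5)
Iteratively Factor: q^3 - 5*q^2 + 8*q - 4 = (q - 2)*(q^2 - 3*q + 2) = (q - 2)*(q - 1)*(q - 2)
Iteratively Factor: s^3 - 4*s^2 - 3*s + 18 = (s + 2)*(s^2 - 6*s + 9) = (s - 3)*(s + 2)*(s - 3)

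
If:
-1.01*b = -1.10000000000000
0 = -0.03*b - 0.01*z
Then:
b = 1.09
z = -3.27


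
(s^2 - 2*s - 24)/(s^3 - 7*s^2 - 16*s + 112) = (s - 6)/(s^2 - 11*s + 28)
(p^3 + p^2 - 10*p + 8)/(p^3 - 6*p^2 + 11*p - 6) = (p + 4)/(p - 3)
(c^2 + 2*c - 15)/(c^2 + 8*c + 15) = (c - 3)/(c + 3)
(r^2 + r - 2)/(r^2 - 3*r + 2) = (r + 2)/(r - 2)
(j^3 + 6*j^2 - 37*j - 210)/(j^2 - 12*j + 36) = (j^2 + 12*j + 35)/(j - 6)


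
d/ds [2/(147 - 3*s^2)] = 4*s/(3*(s^2 - 49)^2)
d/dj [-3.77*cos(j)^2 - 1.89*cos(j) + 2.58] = (7.54*cos(j) + 1.89)*sin(j)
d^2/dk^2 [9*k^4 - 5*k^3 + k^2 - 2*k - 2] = 108*k^2 - 30*k + 2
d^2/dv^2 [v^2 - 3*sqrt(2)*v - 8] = 2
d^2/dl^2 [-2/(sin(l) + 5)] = 2*(sin(l)^2 - 5*sin(l) - 2)/(sin(l) + 5)^3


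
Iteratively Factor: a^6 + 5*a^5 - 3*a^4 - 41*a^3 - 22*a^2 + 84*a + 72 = (a - 2)*(a^5 + 7*a^4 + 11*a^3 - 19*a^2 - 60*a - 36) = (a - 2)*(a + 1)*(a^4 + 6*a^3 + 5*a^2 - 24*a - 36) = (a - 2)^2*(a + 1)*(a^3 + 8*a^2 + 21*a + 18) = (a - 2)^2*(a + 1)*(a + 2)*(a^2 + 6*a + 9) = (a - 2)^2*(a + 1)*(a + 2)*(a + 3)*(a + 3)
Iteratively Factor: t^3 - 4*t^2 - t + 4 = (t + 1)*(t^2 - 5*t + 4) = (t - 1)*(t + 1)*(t - 4)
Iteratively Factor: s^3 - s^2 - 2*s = (s + 1)*(s^2 - 2*s) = s*(s + 1)*(s - 2)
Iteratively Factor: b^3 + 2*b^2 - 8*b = (b - 2)*(b^2 + 4*b) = b*(b - 2)*(b + 4)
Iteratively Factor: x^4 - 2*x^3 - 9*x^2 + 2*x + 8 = (x - 4)*(x^3 + 2*x^2 - x - 2) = (x - 4)*(x - 1)*(x^2 + 3*x + 2) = (x - 4)*(x - 1)*(x + 1)*(x + 2)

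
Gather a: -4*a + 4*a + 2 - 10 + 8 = 0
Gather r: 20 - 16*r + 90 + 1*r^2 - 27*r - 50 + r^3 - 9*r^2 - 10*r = r^3 - 8*r^2 - 53*r + 60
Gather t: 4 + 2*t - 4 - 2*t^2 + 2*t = -2*t^2 + 4*t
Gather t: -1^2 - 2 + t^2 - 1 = t^2 - 4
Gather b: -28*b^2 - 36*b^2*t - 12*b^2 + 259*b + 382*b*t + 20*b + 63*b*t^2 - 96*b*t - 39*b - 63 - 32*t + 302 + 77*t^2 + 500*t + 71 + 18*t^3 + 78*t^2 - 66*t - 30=b^2*(-36*t - 40) + b*(63*t^2 + 286*t + 240) + 18*t^3 + 155*t^2 + 402*t + 280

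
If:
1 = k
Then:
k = 1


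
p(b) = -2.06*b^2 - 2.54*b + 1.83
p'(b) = -4.12*b - 2.54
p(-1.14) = 2.05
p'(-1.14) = 2.16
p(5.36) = -70.97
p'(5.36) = -24.62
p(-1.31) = 1.62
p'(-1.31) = 2.86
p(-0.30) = 2.41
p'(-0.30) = -1.30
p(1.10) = -3.46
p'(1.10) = -7.07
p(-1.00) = 2.31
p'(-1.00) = 1.58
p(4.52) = -51.74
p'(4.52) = -21.16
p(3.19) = -27.24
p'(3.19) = -15.68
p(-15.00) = -423.57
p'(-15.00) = 59.26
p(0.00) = 1.83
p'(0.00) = -2.54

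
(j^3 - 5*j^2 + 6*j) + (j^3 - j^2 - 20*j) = 2*j^3 - 6*j^2 - 14*j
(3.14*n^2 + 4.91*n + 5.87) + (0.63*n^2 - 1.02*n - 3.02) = 3.77*n^2 + 3.89*n + 2.85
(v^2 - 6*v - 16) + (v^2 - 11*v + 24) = 2*v^2 - 17*v + 8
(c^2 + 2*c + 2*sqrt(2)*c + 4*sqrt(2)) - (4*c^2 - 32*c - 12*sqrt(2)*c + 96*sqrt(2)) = -3*c^2 + 14*sqrt(2)*c + 34*c - 92*sqrt(2)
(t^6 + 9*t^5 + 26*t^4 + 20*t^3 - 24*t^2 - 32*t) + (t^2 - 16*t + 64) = t^6 + 9*t^5 + 26*t^4 + 20*t^3 - 23*t^2 - 48*t + 64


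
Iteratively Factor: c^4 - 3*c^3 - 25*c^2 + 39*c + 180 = (c - 4)*(c^3 + c^2 - 21*c - 45) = (c - 4)*(c + 3)*(c^2 - 2*c - 15) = (c - 5)*(c - 4)*(c + 3)*(c + 3)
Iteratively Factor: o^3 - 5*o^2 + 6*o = (o - 3)*(o^2 - 2*o) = o*(o - 3)*(o - 2)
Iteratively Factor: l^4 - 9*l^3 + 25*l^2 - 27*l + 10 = (l - 5)*(l^3 - 4*l^2 + 5*l - 2) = (l - 5)*(l - 2)*(l^2 - 2*l + 1) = (l - 5)*(l - 2)*(l - 1)*(l - 1)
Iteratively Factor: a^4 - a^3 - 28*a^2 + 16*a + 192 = (a + 4)*(a^3 - 5*a^2 - 8*a + 48) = (a - 4)*(a + 4)*(a^2 - a - 12) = (a - 4)^2*(a + 4)*(a + 3)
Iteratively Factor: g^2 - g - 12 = (g + 3)*(g - 4)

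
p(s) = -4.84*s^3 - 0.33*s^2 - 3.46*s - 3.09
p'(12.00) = -2102.26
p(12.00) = -8455.65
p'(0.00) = -3.46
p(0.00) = -3.09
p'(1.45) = -34.95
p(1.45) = -23.56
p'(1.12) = -22.41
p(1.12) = -14.18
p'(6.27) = -578.42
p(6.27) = -1230.78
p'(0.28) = -4.78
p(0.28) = -4.19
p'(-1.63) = -40.96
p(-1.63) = 22.63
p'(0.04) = -3.51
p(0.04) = -3.23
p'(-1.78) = -48.29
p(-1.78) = 29.32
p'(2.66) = -107.95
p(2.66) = -105.72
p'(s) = -14.52*s^2 - 0.66*s - 3.46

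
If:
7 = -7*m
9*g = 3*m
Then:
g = -1/3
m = -1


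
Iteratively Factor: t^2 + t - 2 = (t + 2)*(t - 1)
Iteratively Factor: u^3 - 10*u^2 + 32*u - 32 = (u - 2)*(u^2 - 8*u + 16) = (u - 4)*(u - 2)*(u - 4)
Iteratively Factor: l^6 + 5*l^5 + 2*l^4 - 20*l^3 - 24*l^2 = (l + 2)*(l^5 + 3*l^4 - 4*l^3 - 12*l^2) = l*(l + 2)*(l^4 + 3*l^3 - 4*l^2 - 12*l) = l*(l + 2)*(l + 3)*(l^3 - 4*l) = l*(l - 2)*(l + 2)*(l + 3)*(l^2 + 2*l) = l*(l - 2)*(l + 2)^2*(l + 3)*(l)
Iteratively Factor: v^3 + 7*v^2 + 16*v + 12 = (v + 3)*(v^2 + 4*v + 4) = (v + 2)*(v + 3)*(v + 2)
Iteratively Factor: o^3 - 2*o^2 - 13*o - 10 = (o + 1)*(o^2 - 3*o - 10) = (o - 5)*(o + 1)*(o + 2)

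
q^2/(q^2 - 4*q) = q/(q - 4)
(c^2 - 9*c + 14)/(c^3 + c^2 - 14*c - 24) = (c^2 - 9*c + 14)/(c^3 + c^2 - 14*c - 24)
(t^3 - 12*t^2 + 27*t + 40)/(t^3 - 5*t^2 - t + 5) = (t - 8)/(t - 1)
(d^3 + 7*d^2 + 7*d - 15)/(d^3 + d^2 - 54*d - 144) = (d^2 + 4*d - 5)/(d^2 - 2*d - 48)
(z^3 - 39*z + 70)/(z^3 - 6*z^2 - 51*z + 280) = (z - 2)/(z - 8)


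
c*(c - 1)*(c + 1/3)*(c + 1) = c^4 + c^3/3 - c^2 - c/3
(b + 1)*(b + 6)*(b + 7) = b^3 + 14*b^2 + 55*b + 42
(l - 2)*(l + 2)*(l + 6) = l^3 + 6*l^2 - 4*l - 24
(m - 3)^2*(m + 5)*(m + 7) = m^4 + 6*m^3 - 28*m^2 - 102*m + 315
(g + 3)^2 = g^2 + 6*g + 9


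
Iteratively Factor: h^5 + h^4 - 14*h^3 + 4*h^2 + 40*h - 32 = (h - 2)*(h^4 + 3*h^3 - 8*h^2 - 12*h + 16) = (h - 2)*(h - 1)*(h^3 + 4*h^2 - 4*h - 16) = (h - 2)*(h - 1)*(h + 4)*(h^2 - 4) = (h - 2)*(h - 1)*(h + 2)*(h + 4)*(h - 2)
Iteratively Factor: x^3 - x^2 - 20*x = (x - 5)*(x^2 + 4*x) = (x - 5)*(x + 4)*(x)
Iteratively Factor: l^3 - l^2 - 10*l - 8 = (l + 2)*(l^2 - 3*l - 4) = (l + 1)*(l + 2)*(l - 4)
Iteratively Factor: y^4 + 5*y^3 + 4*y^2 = (y)*(y^3 + 5*y^2 + 4*y) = y*(y + 4)*(y^2 + y) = y*(y + 1)*(y + 4)*(y)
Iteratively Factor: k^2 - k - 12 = (k - 4)*(k + 3)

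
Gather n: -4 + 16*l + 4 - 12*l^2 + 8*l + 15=-12*l^2 + 24*l + 15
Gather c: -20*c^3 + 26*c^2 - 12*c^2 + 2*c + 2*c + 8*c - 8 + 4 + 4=-20*c^3 + 14*c^2 + 12*c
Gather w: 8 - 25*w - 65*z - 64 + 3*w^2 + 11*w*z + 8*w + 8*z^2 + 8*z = 3*w^2 + w*(11*z - 17) + 8*z^2 - 57*z - 56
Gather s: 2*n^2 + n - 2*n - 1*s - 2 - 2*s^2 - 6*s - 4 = 2*n^2 - n - 2*s^2 - 7*s - 6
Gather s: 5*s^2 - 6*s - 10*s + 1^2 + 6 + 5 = 5*s^2 - 16*s + 12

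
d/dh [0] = 0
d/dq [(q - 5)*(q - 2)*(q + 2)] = 3*q^2 - 10*q - 4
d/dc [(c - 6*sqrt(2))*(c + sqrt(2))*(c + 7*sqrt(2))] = 3*c^2 + 4*sqrt(2)*c - 82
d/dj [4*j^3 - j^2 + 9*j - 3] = 12*j^2 - 2*j + 9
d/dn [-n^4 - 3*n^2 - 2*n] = -4*n^3 - 6*n - 2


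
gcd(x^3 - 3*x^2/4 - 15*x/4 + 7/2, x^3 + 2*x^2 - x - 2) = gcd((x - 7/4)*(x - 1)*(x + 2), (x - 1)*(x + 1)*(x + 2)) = x^2 + x - 2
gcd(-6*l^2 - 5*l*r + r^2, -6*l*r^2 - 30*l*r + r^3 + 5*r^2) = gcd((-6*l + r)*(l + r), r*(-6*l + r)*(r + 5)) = -6*l + r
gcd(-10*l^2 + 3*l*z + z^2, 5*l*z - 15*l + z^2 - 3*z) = 5*l + z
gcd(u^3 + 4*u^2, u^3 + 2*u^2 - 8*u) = u^2 + 4*u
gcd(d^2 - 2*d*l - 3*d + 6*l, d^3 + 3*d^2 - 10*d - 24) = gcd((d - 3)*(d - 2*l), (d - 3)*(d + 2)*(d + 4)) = d - 3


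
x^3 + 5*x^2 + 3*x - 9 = (x - 1)*(x + 3)^2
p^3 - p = p*(p - 1)*(p + 1)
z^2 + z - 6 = (z - 2)*(z + 3)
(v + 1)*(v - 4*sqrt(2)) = v^2 - 4*sqrt(2)*v + v - 4*sqrt(2)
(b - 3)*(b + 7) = b^2 + 4*b - 21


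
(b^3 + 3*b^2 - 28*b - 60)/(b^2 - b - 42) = (b^2 - 3*b - 10)/(b - 7)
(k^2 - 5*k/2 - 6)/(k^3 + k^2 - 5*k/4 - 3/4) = 2*(k - 4)/(2*k^2 - k - 1)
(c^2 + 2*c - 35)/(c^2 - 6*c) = (c^2 + 2*c - 35)/(c*(c - 6))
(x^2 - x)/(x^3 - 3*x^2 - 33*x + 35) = x/(x^2 - 2*x - 35)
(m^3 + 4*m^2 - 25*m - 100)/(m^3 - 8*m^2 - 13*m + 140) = (m + 5)/(m - 7)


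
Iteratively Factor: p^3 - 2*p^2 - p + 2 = (p - 2)*(p^2 - 1) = (p - 2)*(p - 1)*(p + 1)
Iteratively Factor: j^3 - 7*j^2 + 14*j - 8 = (j - 4)*(j^2 - 3*j + 2) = (j - 4)*(j - 1)*(j - 2)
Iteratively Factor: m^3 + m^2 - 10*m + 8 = (m - 1)*(m^2 + 2*m - 8) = (m - 2)*(m - 1)*(m + 4)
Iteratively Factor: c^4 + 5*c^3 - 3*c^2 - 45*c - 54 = (c - 3)*(c^3 + 8*c^2 + 21*c + 18) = (c - 3)*(c + 3)*(c^2 + 5*c + 6) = (c - 3)*(c + 2)*(c + 3)*(c + 3)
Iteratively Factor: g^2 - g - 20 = (g - 5)*(g + 4)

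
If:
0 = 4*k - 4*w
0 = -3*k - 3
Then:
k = -1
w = -1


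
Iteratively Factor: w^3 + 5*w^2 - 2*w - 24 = (w + 3)*(w^2 + 2*w - 8) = (w + 3)*(w + 4)*(w - 2)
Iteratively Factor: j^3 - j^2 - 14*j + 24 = (j + 4)*(j^2 - 5*j + 6) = (j - 2)*(j + 4)*(j - 3)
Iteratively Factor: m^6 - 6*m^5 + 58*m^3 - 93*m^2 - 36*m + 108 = (m - 2)*(m^5 - 4*m^4 - 8*m^3 + 42*m^2 - 9*m - 54) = (m - 2)*(m + 1)*(m^4 - 5*m^3 - 3*m^2 + 45*m - 54) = (m - 2)*(m + 1)*(m + 3)*(m^3 - 8*m^2 + 21*m - 18) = (m - 3)*(m - 2)*(m + 1)*(m + 3)*(m^2 - 5*m + 6) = (m - 3)*(m - 2)^2*(m + 1)*(m + 3)*(m - 3)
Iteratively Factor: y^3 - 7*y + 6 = (y - 1)*(y^2 + y - 6) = (y - 1)*(y + 3)*(y - 2)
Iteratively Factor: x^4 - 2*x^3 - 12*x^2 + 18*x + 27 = (x - 3)*(x^3 + x^2 - 9*x - 9) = (x - 3)*(x + 3)*(x^2 - 2*x - 3) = (x - 3)*(x + 1)*(x + 3)*(x - 3)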